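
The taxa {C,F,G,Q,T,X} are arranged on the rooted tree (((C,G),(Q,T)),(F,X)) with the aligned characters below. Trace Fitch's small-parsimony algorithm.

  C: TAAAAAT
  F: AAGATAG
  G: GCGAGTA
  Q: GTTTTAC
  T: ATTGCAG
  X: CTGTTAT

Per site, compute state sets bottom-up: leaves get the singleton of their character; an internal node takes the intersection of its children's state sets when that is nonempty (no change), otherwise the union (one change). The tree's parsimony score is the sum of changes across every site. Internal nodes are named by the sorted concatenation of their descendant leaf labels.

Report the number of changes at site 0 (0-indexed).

site 0, node CG: C={T} ∪ G={G} → {G,T} (+1)
site 0, node QT: Q={G} ∪ T={A} → {A,G} (+1)
site 0, node CGQT: CG={G,T} ∩ QT={A,G} → {G} (+0)
site 0, node FX: F={A} ∪ X={C} → {A,C} (+1)
site 0, node CFGQTX: CGQT={G} ∪ FX={A,C} → {A,C,G} (+1)
site 1, node CG: C={A} ∪ G={C} → {A,C} (+1)
site 1, node QT: Q={T} ∩ T={T} → {T} (+0)
site 1, node CGQT: CG={A,C} ∪ QT={T} → {A,C,T} (+1)
site 1, node FX: F={A} ∪ X={T} → {A,T} (+1)
site 1, node CFGQTX: CGQT={A,C,T} ∩ FX={A,T} → {A,T} (+0)
site 2, node CG: C={A} ∪ G={G} → {A,G} (+1)
site 2, node QT: Q={T} ∩ T={T} → {T} (+0)
site 2, node CGQT: CG={A,G} ∪ QT={T} → {A,G,T} (+1)
site 2, node FX: F={G} ∩ X={G} → {G} (+0)
site 2, node CFGQTX: CGQT={A,G,T} ∩ FX={G} → {G} (+0)
site 3, node CG: C={A} ∩ G={A} → {A} (+0)
site 3, node QT: Q={T} ∪ T={G} → {G,T} (+1)
site 3, node CGQT: CG={A} ∪ QT={G,T} → {A,G,T} (+1)
site 3, node FX: F={A} ∪ X={T} → {A,T} (+1)
site 3, node CFGQTX: CGQT={A,G,T} ∩ FX={A,T} → {A,T} (+0)
site 4, node CG: C={A} ∪ G={G} → {A,G} (+1)
site 4, node QT: Q={T} ∪ T={C} → {C,T} (+1)
site 4, node CGQT: CG={A,G} ∪ QT={C,T} → {A,C,G,T} (+1)
site 4, node FX: F={T} ∩ X={T} → {T} (+0)
site 4, node CFGQTX: CGQT={A,C,G,T} ∩ FX={T} → {T} (+0)
site 5, node CG: C={A} ∪ G={T} → {A,T} (+1)
site 5, node QT: Q={A} ∩ T={A} → {A} (+0)
site 5, node CGQT: CG={A,T} ∩ QT={A} → {A} (+0)
site 5, node FX: F={A} ∩ X={A} → {A} (+0)
site 5, node CFGQTX: CGQT={A} ∩ FX={A} → {A} (+0)
site 6, node CG: C={T} ∪ G={A} → {A,T} (+1)
site 6, node QT: Q={C} ∪ T={G} → {C,G} (+1)
site 6, node CGQT: CG={A,T} ∪ QT={C,G} → {A,C,G,T} (+1)
site 6, node FX: F={G} ∪ X={T} → {G,T} (+1)
site 6, node CFGQTX: CGQT={A,C,G,T} ∩ FX={G,T} → {G,T} (+0)
per-site changes: [4, 3, 2, 3, 3, 1, 4]; total = 20

4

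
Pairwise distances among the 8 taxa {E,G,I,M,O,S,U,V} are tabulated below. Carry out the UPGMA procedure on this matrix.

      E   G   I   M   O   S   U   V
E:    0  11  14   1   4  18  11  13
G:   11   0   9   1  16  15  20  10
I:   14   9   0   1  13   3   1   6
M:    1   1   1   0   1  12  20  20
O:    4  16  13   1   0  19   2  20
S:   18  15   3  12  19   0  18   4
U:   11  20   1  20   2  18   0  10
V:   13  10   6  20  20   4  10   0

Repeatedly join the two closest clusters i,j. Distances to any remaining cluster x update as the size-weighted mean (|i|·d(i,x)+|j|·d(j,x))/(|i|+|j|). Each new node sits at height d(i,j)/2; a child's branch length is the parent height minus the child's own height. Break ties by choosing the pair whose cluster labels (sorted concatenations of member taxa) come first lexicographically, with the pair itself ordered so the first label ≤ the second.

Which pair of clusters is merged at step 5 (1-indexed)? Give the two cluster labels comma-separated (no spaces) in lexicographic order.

iteration 1: select E,M (d=1); attach at lengths (1/2, 1/2); label the merged cluster EM
  updated: d(EM,G)=6, d(EM,I)=15/2, d(EM,O)=5/2, d(EM,S)=15, d(EM,U)=31/2, d(EM,V)=33/2
iteration 2: select I,U (d=1); attach at lengths (1/2, 1/2); label the merged cluster IU
  updated: d(EM,IU)=23/2, d(G,IU)=29/2, d(IU,O)=15/2, d(IU,S)=21/2, d(IU,V)=8
iteration 3: select EM,O (d=5/2); attach at lengths (3/4, 5/4); label the merged cluster EMO
  updated: d(EMO,G)=28/3, d(EMO,IU)=61/6, d(EMO,S)=49/3, d(EMO,V)=53/3
iteration 4: select S,V (d=4); attach at lengths (2, 2); label the merged cluster SV
  updated: d(EMO,SV)=17, d(G,SV)=25/2, d(IU,SV)=37/4
iteration 5: select IU,SV (d=37/4); attach at lengths (33/8, 21/8); label the merged cluster ISUV
  updated: d(EMO,ISUV)=163/12, d(G,ISUV)=27/2
iteration 6: select EMO,G (d=28/3); attach at lengths (41/12, 14/3); label the merged cluster EGMO
  updated: d(EGMO,ISUV)=217/16
iteration 7: select EGMO,ISUV (d=217/16); attach at lengths (203/96, 69/32); label the merged cluster EGIMOSUV
final tree: ((((E:1/2,M:1/2):3/4,O:5/4):41/12,G:14/3):203/96,((I:1/2,U:1/2):33/8,(S:2,V:2):21/8):69/32)
total length: 1301/48

IU,SV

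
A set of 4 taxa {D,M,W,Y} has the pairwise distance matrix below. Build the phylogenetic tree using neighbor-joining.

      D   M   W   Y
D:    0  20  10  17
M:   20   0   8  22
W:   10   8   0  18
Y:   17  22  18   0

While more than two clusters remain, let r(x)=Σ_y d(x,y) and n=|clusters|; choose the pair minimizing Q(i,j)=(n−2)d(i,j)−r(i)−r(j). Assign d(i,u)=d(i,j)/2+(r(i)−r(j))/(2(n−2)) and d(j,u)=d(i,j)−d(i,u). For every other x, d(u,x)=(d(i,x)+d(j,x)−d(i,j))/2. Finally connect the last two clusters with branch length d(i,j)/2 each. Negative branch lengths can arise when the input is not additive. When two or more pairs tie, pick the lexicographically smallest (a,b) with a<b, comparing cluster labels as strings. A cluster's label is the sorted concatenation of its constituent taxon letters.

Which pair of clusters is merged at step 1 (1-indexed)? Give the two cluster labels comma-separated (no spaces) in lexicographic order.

D,Y

step 1: merge (D,Y) at d=17, Q=-70; branch lengths D→6, Y→11; new cluster DY
  updated: d(DY,M)=25/2, d(DY,W)=11/2
step 2: merge (DY,M) at d=25/2, Q=-26; branch lengths DY→5, M→15/2; new cluster DMY
  updated: d(DMY,W)=1/2
step 3: merge (DMY,W) at d=1/2; branch lengths DMY→1/4, W→1/4; new cluster DMWY
final tree: (((D:6,Y:11):5,M:15/2):1/4,W:1/4)
total length: 30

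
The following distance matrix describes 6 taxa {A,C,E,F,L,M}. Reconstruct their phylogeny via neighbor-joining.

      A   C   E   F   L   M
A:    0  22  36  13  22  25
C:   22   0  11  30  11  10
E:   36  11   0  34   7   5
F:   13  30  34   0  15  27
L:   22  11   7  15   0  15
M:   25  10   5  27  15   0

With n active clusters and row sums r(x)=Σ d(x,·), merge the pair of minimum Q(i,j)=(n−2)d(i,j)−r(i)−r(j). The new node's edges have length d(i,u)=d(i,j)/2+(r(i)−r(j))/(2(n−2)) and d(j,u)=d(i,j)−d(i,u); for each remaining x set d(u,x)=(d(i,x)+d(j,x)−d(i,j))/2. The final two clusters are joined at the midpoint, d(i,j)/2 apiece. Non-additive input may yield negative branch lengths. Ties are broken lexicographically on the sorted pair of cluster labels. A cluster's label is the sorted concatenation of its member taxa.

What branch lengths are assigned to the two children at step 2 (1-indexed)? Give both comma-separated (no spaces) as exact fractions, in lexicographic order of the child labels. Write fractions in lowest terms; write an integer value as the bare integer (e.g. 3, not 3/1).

iteration 1: select A,F (d=13, Q=-185); attach at lengths (51/8, 53/8); label the merged cluster AF
  updated: d(AF,C)=39/2, d(AF,E)=57/2, d(AF,L)=12, d(AF,M)=39/2
iteration 2: select AF,L (d=12, Q=-177/2); attach at lengths (47/4, 1/4); label the merged cluster AFL
  updated: d(AFL,C)=37/4, d(AFL,E)=47/4, d(AFL,M)=45/4
iteration 3: select AFL,C (d=37/4, Q=-44); attach at lengths (41/8, 33/8); label the merged cluster ACFL
  updated: d(ACFL,E)=27/4, d(ACFL,M)=6
iteration 4: select ACFL,E (d=27/4, Q=-71/4); attach at lengths (31/8, 23/8); label the merged cluster ACEFL
  updated: d(ACEFL,M)=17/8
iteration 5: select ACEFL,M (d=17/8); attach at lengths (17/16, 17/16); label the merged cluster ACEFLM
final tree: (((((A:51/8,F:53/8):47/4,L:1/4):41/8,C:33/8):31/8,E:23/8):17/16,M:17/16)
total length: 345/8

47/4,1/4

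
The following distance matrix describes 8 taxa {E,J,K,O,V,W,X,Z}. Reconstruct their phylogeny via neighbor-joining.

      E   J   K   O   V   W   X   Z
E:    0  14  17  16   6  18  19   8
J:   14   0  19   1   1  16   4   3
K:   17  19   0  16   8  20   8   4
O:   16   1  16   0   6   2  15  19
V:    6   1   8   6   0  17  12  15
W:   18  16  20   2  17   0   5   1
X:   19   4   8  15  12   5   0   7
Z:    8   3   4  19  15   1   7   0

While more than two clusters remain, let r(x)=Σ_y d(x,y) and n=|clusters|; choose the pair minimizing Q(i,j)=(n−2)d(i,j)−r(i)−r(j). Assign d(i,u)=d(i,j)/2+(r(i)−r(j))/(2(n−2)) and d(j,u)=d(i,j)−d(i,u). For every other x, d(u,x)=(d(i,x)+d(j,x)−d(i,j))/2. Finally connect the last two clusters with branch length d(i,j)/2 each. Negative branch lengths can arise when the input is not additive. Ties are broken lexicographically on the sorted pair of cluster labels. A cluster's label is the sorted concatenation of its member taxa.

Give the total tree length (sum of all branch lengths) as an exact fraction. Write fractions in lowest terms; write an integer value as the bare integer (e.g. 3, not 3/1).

61/2

step 1: merge (O,W) at d=2, Q=-142; branch lengths O→2/3, W→4/3; new cluster OW
  updated: d(E,OW)=16, d(J,OW)=15/2, d(K,OW)=17, d(OW,V)=21/2, d(OW,X)=9, d(OW,Z)=9
step 2: merge (E,V) at d=6, Q=-205/2; branch lengths E→23/4, V→1/4; new cluster EV
  updated: d(EV,J)=9/2, d(EV,K)=19/2, d(EV,OW)=41/4, d(EV,X)=25/2, d(EV,Z)=17/2
step 3: merge (K,Z) at d=4, Q=-73; branch lengths K→21/4, Z→-5/4; new cluster KZ
  updated: d(EV,KZ)=7, d(J,KZ)=9, d(KZ,OW)=11, d(KZ,X)=11/2
step 4: merge (KZ,X) at d=11/2, Q=-47; branch lengths KZ→3, X→5/2; new cluster KXZ
  updated: d(EV,KXZ)=7, d(J,KXZ)=15/4, d(KXZ,OW)=29/4
step 5: merge (EV,J) at d=9/2, Q=-57/2; branch lengths EV→15/4, J→3/4; new cluster EJV
  updated: d(EJV,KXZ)=25/8, d(EJV,OW)=53/8
step 6: merge (EJV,KXZ) at d=25/8, Q=-17; branch lengths EJV→5/4, KXZ→15/8; new cluster EJKVXZ
  updated: d(EJKVXZ,OW)=43/8
step 7: merge (EJKVXZ,OW) at d=43/8; branch lengths EJKVXZ→43/16, OW→43/16; new cluster EJKOVWXZ
final tree: ((((E:23/4,V:1/4):15/4,J:3/4):5/4,((K:21/4,Z:-5/4):3,X:5/2):15/8):43/16,(O:2/3,W:4/3):43/16)
total length: 61/2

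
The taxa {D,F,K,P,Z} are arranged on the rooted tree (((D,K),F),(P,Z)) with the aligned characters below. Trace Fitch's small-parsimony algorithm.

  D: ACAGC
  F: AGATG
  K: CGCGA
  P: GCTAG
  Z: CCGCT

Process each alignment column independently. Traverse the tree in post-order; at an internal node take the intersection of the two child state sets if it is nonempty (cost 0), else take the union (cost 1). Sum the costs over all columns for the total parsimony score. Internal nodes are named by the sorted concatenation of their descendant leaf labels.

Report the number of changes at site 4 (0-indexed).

site 0, node DK: D={A} ∪ K={C} → {A,C} (+1)
site 0, node DFK: DK={A,C} ∩ F={A} → {A} (+0)
site 0, node PZ: P={G} ∪ Z={C} → {C,G} (+1)
site 0, node DFKPZ: DFK={A} ∪ PZ={C,G} → {A,C,G} (+1)
site 1, node DK: D={C} ∪ K={G} → {C,G} (+1)
site 1, node DFK: DK={C,G} ∩ F={G} → {G} (+0)
site 1, node PZ: P={C} ∩ Z={C} → {C} (+0)
site 1, node DFKPZ: DFK={G} ∪ PZ={C} → {C,G} (+1)
site 2, node DK: D={A} ∪ K={C} → {A,C} (+1)
site 2, node DFK: DK={A,C} ∩ F={A} → {A} (+0)
site 2, node PZ: P={T} ∪ Z={G} → {G,T} (+1)
site 2, node DFKPZ: DFK={A} ∪ PZ={G,T} → {A,G,T} (+1)
site 3, node DK: D={G} ∩ K={G} → {G} (+0)
site 3, node DFK: DK={G} ∪ F={T} → {G,T} (+1)
site 3, node PZ: P={A} ∪ Z={C} → {A,C} (+1)
site 3, node DFKPZ: DFK={G,T} ∪ PZ={A,C} → {A,C,G,T} (+1)
site 4, node DK: D={C} ∪ K={A} → {A,C} (+1)
site 4, node DFK: DK={A,C} ∪ F={G} → {A,C,G} (+1)
site 4, node PZ: P={G} ∪ Z={T} → {G,T} (+1)
site 4, node DFKPZ: DFK={A,C,G} ∩ PZ={G,T} → {G} (+0)
per-site changes: [3, 2, 3, 3, 3]; total = 14

3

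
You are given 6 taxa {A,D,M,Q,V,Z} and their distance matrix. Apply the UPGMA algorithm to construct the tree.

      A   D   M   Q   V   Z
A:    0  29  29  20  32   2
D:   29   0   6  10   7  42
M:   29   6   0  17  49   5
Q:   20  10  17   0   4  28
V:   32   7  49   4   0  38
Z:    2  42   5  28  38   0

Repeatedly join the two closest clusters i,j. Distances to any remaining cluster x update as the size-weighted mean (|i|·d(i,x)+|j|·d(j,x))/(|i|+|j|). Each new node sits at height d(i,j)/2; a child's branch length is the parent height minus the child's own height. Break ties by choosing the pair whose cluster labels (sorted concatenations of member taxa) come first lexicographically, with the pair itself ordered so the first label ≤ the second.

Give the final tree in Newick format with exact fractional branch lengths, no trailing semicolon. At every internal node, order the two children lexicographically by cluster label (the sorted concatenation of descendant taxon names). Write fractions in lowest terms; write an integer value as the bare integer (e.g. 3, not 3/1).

((A:1,Z:1):207/16,((D:3,M:3):59/8,(Q:2,V:2):67/8):57/16)

iteration 1: select A,Z (d=2); attach at lengths (1, 1); label the merged cluster AZ
  updated: d(AZ,D)=71/2, d(AZ,M)=17, d(AZ,Q)=24, d(AZ,V)=35
iteration 2: select Q,V (d=4); attach at lengths (2, 2); label the merged cluster QV
  updated: d(AZ,QV)=59/2, d(D,QV)=17/2, d(M,QV)=33
iteration 3: select D,M (d=6); attach at lengths (3, 3); label the merged cluster DM
  updated: d(AZ,DM)=105/4, d(DM,QV)=83/4
iteration 4: select DM,QV (d=83/4); attach at lengths (59/8, 67/8); label the merged cluster DMQV
  updated: d(AZ,DMQV)=223/8
iteration 5: select AZ,DMQV (d=223/8); attach at lengths (207/16, 57/16); label the merged cluster ADMQVZ
final tree: ((A:1,Z:1):207/16,((D:3,M:3):59/8,(Q:2,V:2):67/8):57/16)
total length: 177/4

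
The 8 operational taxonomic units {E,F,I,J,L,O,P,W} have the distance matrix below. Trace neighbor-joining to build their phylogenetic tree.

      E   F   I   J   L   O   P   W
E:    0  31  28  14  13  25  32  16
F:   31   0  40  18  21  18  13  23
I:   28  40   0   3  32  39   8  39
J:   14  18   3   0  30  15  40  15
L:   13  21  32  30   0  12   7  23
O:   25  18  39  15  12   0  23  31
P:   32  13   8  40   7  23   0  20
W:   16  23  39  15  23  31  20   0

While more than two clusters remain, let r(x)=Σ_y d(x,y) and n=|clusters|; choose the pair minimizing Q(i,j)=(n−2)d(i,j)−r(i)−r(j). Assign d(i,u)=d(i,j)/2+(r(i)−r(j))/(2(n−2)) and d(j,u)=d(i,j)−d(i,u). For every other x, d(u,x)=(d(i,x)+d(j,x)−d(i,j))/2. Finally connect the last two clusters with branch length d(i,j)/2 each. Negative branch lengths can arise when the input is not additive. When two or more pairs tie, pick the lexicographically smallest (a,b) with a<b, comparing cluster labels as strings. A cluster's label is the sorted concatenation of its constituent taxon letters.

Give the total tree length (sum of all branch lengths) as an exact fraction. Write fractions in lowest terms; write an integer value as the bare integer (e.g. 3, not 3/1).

551/8

1. join I+J (d=3, Q=-306) ⇒ IJ; edges |I|=6, |J|=-3
  updated: d(E,IJ)=39/2, d(F,IJ)=55/2, d(IJ,L)=59/2, d(IJ,O)=51/2, d(IJ,P)=45/2, d(IJ,W)=51/2
2. join E+W (d=16, Q=-195) ⇒ EW; edges |E|=39/5, |W|=41/5
  updated: d(EW,F)=19, d(EW,IJ)=29/2, d(EW,L)=10, d(EW,O)=20, d(EW,P)=18
3. join EW+IJ (d=29/2, Q=-143) ⇒ EIJW; edges |EW|=5/2, |IJ|=12
  updated: d(EIJW,F)=16, d(EIJW,L)=25/2, d(EIJW,O)=31/2, d(EIJW,P)=13
4. join L+P (d=7, Q=-175/2) ⇒ LP; edges |L|=35/12, |P|=49/12
  updated: d(EIJW,LP)=37/4, d(F,LP)=27/2, d(LP,O)=14
5. join EIJW+LP (d=37/4, Q=-59) ⇒ EIJLPW; edges |EIJW|=45/8, |LP|=29/8
  updated: d(EIJLPW,F)=81/8, d(EIJLPW,O)=81/8
6. join EIJLPW+F (d=81/8, Q=-153/4) ⇒ EFIJLPW; edges |EIJLPW|=9/8, |F|=9
  updated: d(EFIJLPW,O)=9
7. join EFIJLPW+O (d=9) ⇒ EFIJLOPW; edges |EFIJLPW|=9/2, |O|=9/2
final tree: (((((E:39/5,W:41/5):5/2,(I:6,J:-3):12):45/8,(L:35/12,P:49/12):29/8):9/8,F:9):9/2,O:9/2)
total length: 551/8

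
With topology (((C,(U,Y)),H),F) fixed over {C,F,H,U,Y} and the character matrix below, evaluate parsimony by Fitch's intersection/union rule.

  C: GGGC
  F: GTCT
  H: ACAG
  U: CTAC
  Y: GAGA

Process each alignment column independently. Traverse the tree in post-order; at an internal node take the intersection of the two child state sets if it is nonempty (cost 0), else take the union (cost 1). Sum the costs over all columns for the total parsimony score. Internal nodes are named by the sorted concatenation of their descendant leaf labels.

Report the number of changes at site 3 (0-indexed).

[col 0] UY: children U:{C}, Y:{G} ∪→ {C,G}; cost 1
[col 0] CUY: children C:{G}, UY:{C,G} ∩→ {G}; cost 0
[col 0] CHUY: children CUY:{G}, H:{A} ∪→ {A,G}; cost 1
[col 0] CFHUY: children CHUY:{A,G}, F:{G} ∩→ {G}; cost 0
[col 1] UY: children U:{T}, Y:{A} ∪→ {A,T}; cost 1
[col 1] CUY: children C:{G}, UY:{A,T} ∪→ {A,G,T}; cost 1
[col 1] CHUY: children CUY:{A,G,T}, H:{C} ∪→ {A,C,G,T}; cost 1
[col 1] CFHUY: children CHUY:{A,C,G,T}, F:{T} ∩→ {T}; cost 0
[col 2] UY: children U:{A}, Y:{G} ∪→ {A,G}; cost 1
[col 2] CUY: children C:{G}, UY:{A,G} ∩→ {G}; cost 0
[col 2] CHUY: children CUY:{G}, H:{A} ∪→ {A,G}; cost 1
[col 2] CFHUY: children CHUY:{A,G}, F:{C} ∪→ {A,C,G}; cost 1
[col 3] UY: children U:{C}, Y:{A} ∪→ {A,C}; cost 1
[col 3] CUY: children C:{C}, UY:{A,C} ∩→ {C}; cost 0
[col 3] CHUY: children CUY:{C}, H:{G} ∪→ {C,G}; cost 1
[col 3] CFHUY: children CHUY:{C,G}, F:{T} ∪→ {C,G,T}; cost 1
per-site changes: [2, 3, 3, 3]; total = 11

3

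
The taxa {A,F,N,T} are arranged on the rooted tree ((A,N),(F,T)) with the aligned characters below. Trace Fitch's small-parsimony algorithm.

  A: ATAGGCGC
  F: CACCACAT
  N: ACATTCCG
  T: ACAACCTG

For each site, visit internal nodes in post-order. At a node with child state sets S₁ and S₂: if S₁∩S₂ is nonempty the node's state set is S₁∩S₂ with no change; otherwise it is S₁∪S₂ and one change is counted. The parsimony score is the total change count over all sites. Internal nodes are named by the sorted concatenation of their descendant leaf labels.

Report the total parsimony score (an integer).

AN@0: {A} ∩ {A} = {A} (intersection, +0)
FT@0: {C} ∪ {A} = {A,C} (union, +1)
AFNT@0: {A} ∩ {A,C} = {A} (intersection, +0)
AN@1: {T} ∪ {C} = {C,T} (union, +1)
FT@1: {A} ∪ {C} = {A,C} (union, +1)
AFNT@1: {C,T} ∩ {A,C} = {C} (intersection, +0)
AN@2: {A} ∩ {A} = {A} (intersection, +0)
FT@2: {C} ∪ {A} = {A,C} (union, +1)
AFNT@2: {A} ∩ {A,C} = {A} (intersection, +0)
AN@3: {G} ∪ {T} = {G,T} (union, +1)
FT@3: {C} ∪ {A} = {A,C} (union, +1)
AFNT@3: {G,T} ∪ {A,C} = {A,C,G,T} (union, +1)
AN@4: {G} ∪ {T} = {G,T} (union, +1)
FT@4: {A} ∪ {C} = {A,C} (union, +1)
AFNT@4: {G,T} ∪ {A,C} = {A,C,G,T} (union, +1)
AN@5: {C} ∩ {C} = {C} (intersection, +0)
FT@5: {C} ∩ {C} = {C} (intersection, +0)
AFNT@5: {C} ∩ {C} = {C} (intersection, +0)
AN@6: {G} ∪ {C} = {C,G} (union, +1)
FT@6: {A} ∪ {T} = {A,T} (union, +1)
AFNT@6: {C,G} ∪ {A,T} = {A,C,G,T} (union, +1)
AN@7: {C} ∪ {G} = {C,G} (union, +1)
FT@7: {T} ∪ {G} = {G,T} (union, +1)
AFNT@7: {C,G} ∩ {G,T} = {G} (intersection, +0)
per-site changes: [1, 2, 1, 3, 3, 0, 3, 2]; total = 15

15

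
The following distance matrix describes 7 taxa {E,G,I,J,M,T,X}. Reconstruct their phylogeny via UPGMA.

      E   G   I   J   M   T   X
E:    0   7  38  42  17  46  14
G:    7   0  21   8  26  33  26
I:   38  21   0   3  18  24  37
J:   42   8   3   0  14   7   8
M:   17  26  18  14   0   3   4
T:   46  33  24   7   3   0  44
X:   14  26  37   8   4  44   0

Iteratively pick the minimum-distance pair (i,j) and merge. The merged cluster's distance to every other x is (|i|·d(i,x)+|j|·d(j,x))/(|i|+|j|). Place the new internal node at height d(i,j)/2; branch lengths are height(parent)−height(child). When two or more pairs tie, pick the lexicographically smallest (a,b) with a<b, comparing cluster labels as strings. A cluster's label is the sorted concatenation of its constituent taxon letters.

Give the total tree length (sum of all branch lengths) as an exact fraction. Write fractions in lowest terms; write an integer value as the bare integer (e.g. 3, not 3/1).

411/8

iteration 1: select I,J (d=3); attach at lengths (3/2, 3/2); label the merged cluster IJ
  updated: d(E,IJ)=40, d(G,IJ)=29/2, d(IJ,M)=16, d(IJ,T)=31/2, d(IJ,X)=45/2
iteration 2: select M,T (d=3); attach at lengths (3/2, 3/2); label the merged cluster MT
  updated: d(E,MT)=63/2, d(G,MT)=59/2, d(IJ,MT)=63/4, d(MT,X)=24
iteration 3: select E,G (d=7); attach at lengths (7/2, 7/2); label the merged cluster EG
  updated: d(EG,IJ)=109/4, d(EG,MT)=61/2, d(EG,X)=20
iteration 4: select IJ,MT (d=63/4); attach at lengths (51/8, 51/8); label the merged cluster IJMT
  updated: d(EG,IJMT)=231/8, d(IJMT,X)=93/4
iteration 5: select EG,X (d=20); attach at lengths (13/2, 10); label the merged cluster EGX
  updated: d(EGX,IJMT)=27
iteration 6: select EGX,IJMT (d=27); attach at lengths (7/2, 45/8); label the merged cluster EGIJMTX
final tree: (((E:7/2,G:7/2):13/2,X:10):7/2,((I:3/2,J:3/2):51/8,(M:3/2,T:3/2):51/8):45/8)
total length: 411/8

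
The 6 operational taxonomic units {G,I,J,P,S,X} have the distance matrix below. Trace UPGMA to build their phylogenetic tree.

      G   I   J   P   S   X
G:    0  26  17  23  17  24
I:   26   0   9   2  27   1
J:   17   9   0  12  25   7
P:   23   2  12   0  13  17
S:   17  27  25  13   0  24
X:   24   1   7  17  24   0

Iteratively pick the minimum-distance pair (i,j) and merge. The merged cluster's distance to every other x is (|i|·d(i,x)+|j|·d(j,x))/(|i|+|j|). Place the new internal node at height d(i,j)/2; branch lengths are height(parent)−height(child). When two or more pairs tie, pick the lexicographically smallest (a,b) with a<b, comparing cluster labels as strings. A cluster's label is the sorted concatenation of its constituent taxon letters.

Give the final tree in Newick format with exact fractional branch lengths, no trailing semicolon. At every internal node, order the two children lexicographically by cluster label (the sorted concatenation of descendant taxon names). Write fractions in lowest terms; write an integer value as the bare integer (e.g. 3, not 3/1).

((G:17/2,S:17/2):43/16,(((I:1/2,X:1/2):7/2,J:4):7/6,P:31/6):289/48)

step 1: merge (I,X) at d=1; branch lengths I→1/2, X→1/2; new cluster IX
  updated: d(G,IX)=25, d(IX,J)=8, d(IX,P)=19/2, d(IX,S)=51/2
step 2: merge (IX,J) at d=8; branch lengths IX→7/2, J→4; new cluster IJX
  updated: d(G,IJX)=67/3, d(IJX,P)=31/3, d(IJX,S)=76/3
step 3: merge (IJX,P) at d=31/3; branch lengths IJX→7/6, P→31/6; new cluster IJPX
  updated: d(G,IJPX)=45/2, d(IJPX,S)=89/4
step 4: merge (G,S) at d=17; branch lengths G→17/2, S→17/2; new cluster GS
  updated: d(GS,IJPX)=179/8
step 5: merge (GS,IJPX) at d=179/8; branch lengths GS→43/16, IJPX→289/48; new cluster GIJPSX
final tree: ((G:17/2,S:17/2):43/16,(((I:1/2,X:1/2):7/2,J:4):7/6,P:31/6):289/48)
total length: 973/24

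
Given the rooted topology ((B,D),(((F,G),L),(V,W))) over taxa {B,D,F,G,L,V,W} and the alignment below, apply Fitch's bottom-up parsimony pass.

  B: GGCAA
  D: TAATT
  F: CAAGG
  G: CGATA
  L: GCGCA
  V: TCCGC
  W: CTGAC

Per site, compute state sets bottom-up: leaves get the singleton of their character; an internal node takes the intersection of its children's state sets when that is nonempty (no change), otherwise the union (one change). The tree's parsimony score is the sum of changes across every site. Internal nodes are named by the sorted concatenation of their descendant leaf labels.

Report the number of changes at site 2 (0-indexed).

[col 0] BD: children B:{G}, D:{T} ∪→ {G,T}; cost 1
[col 0] FG: children F:{C}, G:{C} ∩→ {C}; cost 0
[col 0] FGL: children FG:{C}, L:{G} ∪→ {C,G}; cost 1
[col 0] VW: children V:{T}, W:{C} ∪→ {C,T}; cost 1
[col 0] FGLVW: children FGL:{C,G}, VW:{C,T} ∩→ {C}; cost 0
[col 0] BDFGLVW: children BD:{G,T}, FGLVW:{C} ∪→ {C,G,T}; cost 1
[col 1] BD: children B:{G}, D:{A} ∪→ {A,G}; cost 1
[col 1] FG: children F:{A}, G:{G} ∪→ {A,G}; cost 1
[col 1] FGL: children FG:{A,G}, L:{C} ∪→ {A,C,G}; cost 1
[col 1] VW: children V:{C}, W:{T} ∪→ {C,T}; cost 1
[col 1] FGLVW: children FGL:{A,C,G}, VW:{C,T} ∩→ {C}; cost 0
[col 1] BDFGLVW: children BD:{A,G}, FGLVW:{C} ∪→ {A,C,G}; cost 1
[col 2] BD: children B:{C}, D:{A} ∪→ {A,C}; cost 1
[col 2] FG: children F:{A}, G:{A} ∩→ {A}; cost 0
[col 2] FGL: children FG:{A}, L:{G} ∪→ {A,G}; cost 1
[col 2] VW: children V:{C}, W:{G} ∪→ {C,G}; cost 1
[col 2] FGLVW: children FGL:{A,G}, VW:{C,G} ∩→ {G}; cost 0
[col 2] BDFGLVW: children BD:{A,C}, FGLVW:{G} ∪→ {A,C,G}; cost 1
[col 3] BD: children B:{A}, D:{T} ∪→ {A,T}; cost 1
[col 3] FG: children F:{G}, G:{T} ∪→ {G,T}; cost 1
[col 3] FGL: children FG:{G,T}, L:{C} ∪→ {C,G,T}; cost 1
[col 3] VW: children V:{G}, W:{A} ∪→ {A,G}; cost 1
[col 3] FGLVW: children FGL:{C,G,T}, VW:{A,G} ∩→ {G}; cost 0
[col 3] BDFGLVW: children BD:{A,T}, FGLVW:{G} ∪→ {A,G,T}; cost 1
[col 4] BD: children B:{A}, D:{T} ∪→ {A,T}; cost 1
[col 4] FG: children F:{G}, G:{A} ∪→ {A,G}; cost 1
[col 4] FGL: children FG:{A,G}, L:{A} ∩→ {A}; cost 0
[col 4] VW: children V:{C}, W:{C} ∩→ {C}; cost 0
[col 4] FGLVW: children FGL:{A}, VW:{C} ∪→ {A,C}; cost 1
[col 4] BDFGLVW: children BD:{A,T}, FGLVW:{A,C} ∩→ {A}; cost 0
per-site changes: [4, 5, 4, 5, 3]; total = 21

4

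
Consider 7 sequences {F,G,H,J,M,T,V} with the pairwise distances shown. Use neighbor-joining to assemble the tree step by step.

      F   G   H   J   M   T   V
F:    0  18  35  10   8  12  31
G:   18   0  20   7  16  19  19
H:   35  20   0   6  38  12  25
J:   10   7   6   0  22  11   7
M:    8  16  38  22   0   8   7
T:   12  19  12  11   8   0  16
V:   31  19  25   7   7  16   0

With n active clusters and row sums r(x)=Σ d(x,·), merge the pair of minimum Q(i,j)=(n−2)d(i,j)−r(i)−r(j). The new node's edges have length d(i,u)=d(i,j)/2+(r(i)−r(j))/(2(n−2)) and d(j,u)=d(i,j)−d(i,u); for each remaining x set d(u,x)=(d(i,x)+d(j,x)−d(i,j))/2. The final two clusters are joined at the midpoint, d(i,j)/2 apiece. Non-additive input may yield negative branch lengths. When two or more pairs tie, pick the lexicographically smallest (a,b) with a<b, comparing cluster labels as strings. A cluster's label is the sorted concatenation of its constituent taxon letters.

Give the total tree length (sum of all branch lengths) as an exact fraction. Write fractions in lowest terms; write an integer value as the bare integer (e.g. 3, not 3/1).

1455/32

iteration 1: select F,M (d=8, Q=-173); attach at lengths (11/2, 5/2); label the merged cluster FM
  updated: d(FM,G)=13, d(FM,H)=65/2, d(FM,J)=12, d(FM,T)=6, d(FM,V)=15
iteration 2: select FM,T (d=6, Q=-237/2); attach at lengths (77/16, 19/16); label the merged cluster FMT
  updated: d(FMT,G)=13, d(FMT,H)=77/4, d(FMT,J)=17/2, d(FMT,V)=25/2
iteration 3: select H,J (d=6, Q=-323/4); attach at lengths (239/24, -95/24); label the merged cluster HJ
  updated: d(FMT,HJ)=87/8, d(G,HJ)=21/2, d(HJ,V)=13
iteration 4: select FMT,V (d=25/2, Q=-447/8); attach at lengths (135/32, 265/32); label the merged cluster FMTV
  updated: d(FMTV,G)=39/4, d(FMTV,HJ)=91/16
iteration 5: select FMTV,G (d=39/4, Q=-415/16); attach at lengths (79/32, 233/32); label the merged cluster FGMTV
  updated: d(FGMTV,HJ)=103/32
iteration 6: select FGMTV,HJ (d=103/32); attach at lengths (103/64, 103/64); label the merged cluster FGHJMTV
final tree: (((((F:11/2,M:5/2):77/16,T:19/16):135/32,V:265/32):79/32,G:233/32):103/64,(H:239/24,J:-95/24):103/64)
total length: 1455/32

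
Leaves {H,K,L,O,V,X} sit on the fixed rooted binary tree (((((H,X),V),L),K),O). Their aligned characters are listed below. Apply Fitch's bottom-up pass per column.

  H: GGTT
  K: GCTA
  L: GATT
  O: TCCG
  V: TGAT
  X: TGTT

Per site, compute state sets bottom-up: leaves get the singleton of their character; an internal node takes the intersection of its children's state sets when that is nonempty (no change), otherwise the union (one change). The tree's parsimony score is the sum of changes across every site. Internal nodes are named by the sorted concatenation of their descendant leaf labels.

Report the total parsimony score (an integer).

[col 0] HX: children H:{G}, X:{T} ∪→ {G,T}; cost 1
[col 0] HVX: children HX:{G,T}, V:{T} ∩→ {T}; cost 0
[col 0] HLVX: children HVX:{T}, L:{G} ∪→ {G,T}; cost 1
[col 0] HKLVX: children HLVX:{G,T}, K:{G} ∩→ {G}; cost 0
[col 0] HKLOVX: children HKLVX:{G}, O:{T} ∪→ {G,T}; cost 1
[col 1] HX: children H:{G}, X:{G} ∩→ {G}; cost 0
[col 1] HVX: children HX:{G}, V:{G} ∩→ {G}; cost 0
[col 1] HLVX: children HVX:{G}, L:{A} ∪→ {A,G}; cost 1
[col 1] HKLVX: children HLVX:{A,G}, K:{C} ∪→ {A,C,G}; cost 1
[col 1] HKLOVX: children HKLVX:{A,C,G}, O:{C} ∩→ {C}; cost 0
[col 2] HX: children H:{T}, X:{T} ∩→ {T}; cost 0
[col 2] HVX: children HX:{T}, V:{A} ∪→ {A,T}; cost 1
[col 2] HLVX: children HVX:{A,T}, L:{T} ∩→ {T}; cost 0
[col 2] HKLVX: children HLVX:{T}, K:{T} ∩→ {T}; cost 0
[col 2] HKLOVX: children HKLVX:{T}, O:{C} ∪→ {C,T}; cost 1
[col 3] HX: children H:{T}, X:{T} ∩→ {T}; cost 0
[col 3] HVX: children HX:{T}, V:{T} ∩→ {T}; cost 0
[col 3] HLVX: children HVX:{T}, L:{T} ∩→ {T}; cost 0
[col 3] HKLVX: children HLVX:{T}, K:{A} ∪→ {A,T}; cost 1
[col 3] HKLOVX: children HKLVX:{A,T}, O:{G} ∪→ {A,G,T}; cost 1
per-site changes: [3, 2, 2, 2]; total = 9

9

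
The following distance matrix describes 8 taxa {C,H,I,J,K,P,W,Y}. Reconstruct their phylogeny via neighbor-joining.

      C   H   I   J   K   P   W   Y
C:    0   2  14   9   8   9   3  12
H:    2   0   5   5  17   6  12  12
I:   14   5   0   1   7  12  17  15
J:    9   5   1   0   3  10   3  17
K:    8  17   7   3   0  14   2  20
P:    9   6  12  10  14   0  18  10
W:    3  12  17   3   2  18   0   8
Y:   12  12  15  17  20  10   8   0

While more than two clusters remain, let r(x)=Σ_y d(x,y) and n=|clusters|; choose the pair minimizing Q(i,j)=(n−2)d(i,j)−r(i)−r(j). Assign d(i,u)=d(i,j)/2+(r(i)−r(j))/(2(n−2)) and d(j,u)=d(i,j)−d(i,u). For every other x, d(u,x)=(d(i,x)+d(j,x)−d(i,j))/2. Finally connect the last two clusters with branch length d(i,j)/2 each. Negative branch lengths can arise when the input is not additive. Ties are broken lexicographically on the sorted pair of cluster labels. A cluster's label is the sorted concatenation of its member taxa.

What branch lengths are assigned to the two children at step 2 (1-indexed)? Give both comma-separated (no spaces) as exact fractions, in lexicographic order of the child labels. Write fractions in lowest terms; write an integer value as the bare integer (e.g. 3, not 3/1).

iteration 1: select K,W (d=2, Q=-122); attach at lengths (5/3, 1/3); label the merged cluster KW
  updated: d(C,KW)=9/2, d(H,KW)=27/2, d(I,KW)=11, d(J,KW)=2, d(KW,P)=15, d(KW,Y)=13
iteration 2: select I,J (d=1, Q=-97); attach at lengths (19/10, -9/10); label the merged cluster IJ
  updated: d(C,IJ)=11, d(H,IJ)=9/2, d(IJ,KW)=6, d(IJ,P)=21/2, d(IJ,Y)=31/2
iteration 3: select IJ,KW (d=6, Q=-151/2); attach at lengths (39/16, 57/16); label the merged cluster IJKW
  updated: d(C,IJKW)=19/4, d(H,IJKW)=6, d(IJKW,P)=39/4, d(IJKW,Y)=45/4
iteration 4: select P,Y (d=10, Q=-50); attach at lengths (13/4, 27/4); label the merged cluster PY
  updated: d(C,PY)=11/2, d(H,PY)=4, d(IJKW,PY)=11/2
iteration 5: select C,H (d=2, Q=-81/4); attach at lengths (17/16, 15/16); label the merged cluster CH
  updated: d(CH,IJKW)=35/8, d(CH,PY)=15/4
iteration 6: select CH,IJKW (d=35/8, Q=-109/8); attach at lengths (21/16, 49/16); label the merged cluster CHIJKW
  updated: d(CHIJKW,PY)=39/16
iteration 7: select CHIJKW,PY (d=39/16); attach at lengths (39/32, 39/32); label the merged cluster CHIJKPWY
final tree: (((C:17/16,H:15/16):21/16,((I:19/10,J:-9/10):39/16,(K:5/3,W:1/3):57/16):49/16):39/32,(P:13/4,Y:27/4):39/32)
total length: 445/16

19/10,-9/10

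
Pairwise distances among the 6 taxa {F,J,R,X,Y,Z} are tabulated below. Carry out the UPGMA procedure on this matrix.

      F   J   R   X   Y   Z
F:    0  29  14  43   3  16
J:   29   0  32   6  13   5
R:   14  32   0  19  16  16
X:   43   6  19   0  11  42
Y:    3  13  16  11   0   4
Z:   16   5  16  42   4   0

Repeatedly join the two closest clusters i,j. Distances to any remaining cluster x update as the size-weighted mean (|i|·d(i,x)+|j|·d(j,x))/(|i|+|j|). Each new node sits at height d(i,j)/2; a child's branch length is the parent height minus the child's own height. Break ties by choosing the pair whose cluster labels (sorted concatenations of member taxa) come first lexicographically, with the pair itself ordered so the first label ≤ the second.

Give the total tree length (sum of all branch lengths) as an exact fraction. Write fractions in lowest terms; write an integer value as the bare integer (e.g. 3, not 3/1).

673/15

1. join F+Y (d=3) ⇒ FY; edges |F|=3/2, |Y|=3/2
  updated: d(FY,J)=21, d(FY,R)=15, d(FY,X)=27, d(FY,Z)=10
2. join J+Z (d=5) ⇒ JZ; edges |J|=5/2, |Z|=5/2
  updated: d(FY,JZ)=31/2, d(JZ,R)=24, d(JZ,X)=24
3. join FY+R (d=15) ⇒ FRY; edges |FY|=6, |R|=15/2
  updated: d(FRY,JZ)=55/3, d(FRY,X)=73/3
4. join FRY+JZ (d=55/3) ⇒ FJRYZ; edges |FRY|=5/3, |JZ|=20/3
  updated: d(FJRYZ,X)=121/5
5. join FJRYZ+X (d=121/5) ⇒ FJRXYZ; edges |FJRYZ|=44/15, |X|=121/10
final tree: ((((F:3/2,Y:3/2):6,R:15/2):5/3,(J:5/2,Z:5/2):20/3):44/15,X:121/10)
total length: 673/15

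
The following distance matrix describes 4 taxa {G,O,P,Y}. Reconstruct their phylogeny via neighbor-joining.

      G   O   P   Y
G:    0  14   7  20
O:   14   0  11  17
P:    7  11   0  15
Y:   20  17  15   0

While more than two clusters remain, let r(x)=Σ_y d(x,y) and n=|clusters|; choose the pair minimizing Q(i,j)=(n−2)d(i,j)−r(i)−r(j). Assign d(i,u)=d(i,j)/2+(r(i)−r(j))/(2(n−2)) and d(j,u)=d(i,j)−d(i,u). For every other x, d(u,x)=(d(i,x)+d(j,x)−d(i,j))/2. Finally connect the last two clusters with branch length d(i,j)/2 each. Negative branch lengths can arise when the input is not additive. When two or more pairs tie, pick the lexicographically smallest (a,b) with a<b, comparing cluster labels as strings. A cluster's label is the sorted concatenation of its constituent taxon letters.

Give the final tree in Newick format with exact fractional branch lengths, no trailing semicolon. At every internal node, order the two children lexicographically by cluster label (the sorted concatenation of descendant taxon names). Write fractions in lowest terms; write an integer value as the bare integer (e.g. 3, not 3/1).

1. join G+P (d=7, Q=-60) ⇒ GP; edges |G|=11/2, |P|=3/2
  updated: d(GP,O)=9, d(GP,Y)=14
2. join GP+O (d=9, Q=-40) ⇒ GOP; edges |GP|=3, |O|=6
  updated: d(GOP,Y)=11
3. join GOP+Y (d=11) ⇒ GOPY; edges |GOP|=11/2, |Y|=11/2
final tree: (((G:11/2,P:3/2):3,O:6):11/2,Y:11/2)
total length: 27

(((G:11/2,P:3/2):3,O:6):11/2,Y:11/2)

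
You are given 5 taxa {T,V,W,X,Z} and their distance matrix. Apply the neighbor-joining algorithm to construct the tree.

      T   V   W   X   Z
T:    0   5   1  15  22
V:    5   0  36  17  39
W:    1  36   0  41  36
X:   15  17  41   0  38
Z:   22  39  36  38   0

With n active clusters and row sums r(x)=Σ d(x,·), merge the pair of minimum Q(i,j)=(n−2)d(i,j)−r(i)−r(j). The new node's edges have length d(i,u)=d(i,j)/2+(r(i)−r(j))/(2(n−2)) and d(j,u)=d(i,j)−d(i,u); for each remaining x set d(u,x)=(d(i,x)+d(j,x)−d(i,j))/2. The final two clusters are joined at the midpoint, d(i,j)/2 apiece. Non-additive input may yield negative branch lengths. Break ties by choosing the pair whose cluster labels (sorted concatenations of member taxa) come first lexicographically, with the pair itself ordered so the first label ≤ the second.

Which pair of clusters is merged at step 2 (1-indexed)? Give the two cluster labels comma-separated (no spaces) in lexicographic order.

T,W

iteration 1: select V,X (d=17, Q=-157); attach at lengths (37/6, 65/6); label the merged cluster VX
  updated: d(T,VX)=3/2, d(VX,W)=30, d(VX,Z)=30
iteration 2: select T,W (d=1, Q=-179/2); attach at lengths (-81/8, 89/8); label the merged cluster TW
  updated: d(TW,VX)=61/4, d(TW,Z)=57/2
iteration 3: select TW,VX (d=61/4, Q=-295/4); attach at lengths (55/8, 67/8); label the merged cluster TVWX
  updated: d(TVWX,Z)=173/8
iteration 4: select TVWX,Z (d=173/8); attach at lengths (173/16, 173/16); label the merged cluster TVWXZ
final tree: (((T:-81/8,W:89/8):55/8,(V:37/6,X:65/6):67/8):173/16,Z:173/16)
total length: 439/8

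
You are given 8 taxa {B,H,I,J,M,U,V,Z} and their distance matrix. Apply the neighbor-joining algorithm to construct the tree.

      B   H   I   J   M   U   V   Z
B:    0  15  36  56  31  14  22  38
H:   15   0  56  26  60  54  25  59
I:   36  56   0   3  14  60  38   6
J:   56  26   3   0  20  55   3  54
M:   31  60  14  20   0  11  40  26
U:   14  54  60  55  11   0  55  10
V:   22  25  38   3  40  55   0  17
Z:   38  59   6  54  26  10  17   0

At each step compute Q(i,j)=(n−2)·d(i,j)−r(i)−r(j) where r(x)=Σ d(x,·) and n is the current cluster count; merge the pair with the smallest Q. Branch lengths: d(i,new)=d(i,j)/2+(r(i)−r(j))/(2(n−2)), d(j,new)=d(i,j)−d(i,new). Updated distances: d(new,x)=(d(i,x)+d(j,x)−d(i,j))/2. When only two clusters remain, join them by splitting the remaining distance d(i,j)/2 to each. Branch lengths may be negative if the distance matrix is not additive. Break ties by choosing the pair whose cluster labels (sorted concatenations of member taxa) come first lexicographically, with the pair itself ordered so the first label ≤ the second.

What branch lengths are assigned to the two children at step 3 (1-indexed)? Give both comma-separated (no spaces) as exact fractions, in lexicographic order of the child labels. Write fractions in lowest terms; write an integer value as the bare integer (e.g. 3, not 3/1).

21/2,-1/2

iteration 1: select B,H (d=15, Q=-417); attach at lengths (7/12, 173/12); label the merged cluster BH
  updated: d(BH,I)=77/2, d(BH,J)=67/2, d(BH,M)=38, d(BH,U)=53/2, d(BH,V)=16, d(BH,Z)=41
iteration 2: select J,V (d=3, Q=-645/2); attach at lengths (29/20, 31/20); label the merged cluster JV
  updated: d(BH,JV)=93/4, d(I,JV)=19, d(JV,M)=57/2, d(JV,U)=107/2, d(JV,Z)=34
iteration 3: select U,Z (d=10, Q=-238); attach at lengths (21/2, -1/2); label the merged cluster UZ
  updated: d(BH,UZ)=115/4, d(I,UZ)=28, d(JV,UZ)=155/4, d(M,UZ)=27/2
iteration 4: select BH,JV (d=93/4, Q=-673/4); attach at lengths (355/24, 203/24); label the merged cluster BHJV
  updated: d(BHJV,I)=137/8, d(BHJV,M)=173/8, d(BHJV,UZ)=177/8
iteration 5: select BHJV,I (d=137/8, Q=-343/4); attach at lengths (9, 65/8); label the merged cluster BHIJV
  updated: d(BHIJV,M)=37/4, d(BHIJV,UZ)=33/2
iteration 6: select BHIJV,M (d=37/4, Q=-157/4); attach at lengths (49/8, 25/8); label the merged cluster BHIJMV
  updated: d(BHIJMV,UZ)=83/8
iteration 7: select BHIJMV,UZ (d=83/8); attach at lengths (83/16, 83/16); label the merged cluster BHIJMUVZ
final tree: (((((B:7/12,H:173/12):355/24,(J:29/20,V:31/20):203/24):9,I:65/8):49/8,M:25/8):83/16,(U:21/2,Z:-1/2):83/16)
total length: 88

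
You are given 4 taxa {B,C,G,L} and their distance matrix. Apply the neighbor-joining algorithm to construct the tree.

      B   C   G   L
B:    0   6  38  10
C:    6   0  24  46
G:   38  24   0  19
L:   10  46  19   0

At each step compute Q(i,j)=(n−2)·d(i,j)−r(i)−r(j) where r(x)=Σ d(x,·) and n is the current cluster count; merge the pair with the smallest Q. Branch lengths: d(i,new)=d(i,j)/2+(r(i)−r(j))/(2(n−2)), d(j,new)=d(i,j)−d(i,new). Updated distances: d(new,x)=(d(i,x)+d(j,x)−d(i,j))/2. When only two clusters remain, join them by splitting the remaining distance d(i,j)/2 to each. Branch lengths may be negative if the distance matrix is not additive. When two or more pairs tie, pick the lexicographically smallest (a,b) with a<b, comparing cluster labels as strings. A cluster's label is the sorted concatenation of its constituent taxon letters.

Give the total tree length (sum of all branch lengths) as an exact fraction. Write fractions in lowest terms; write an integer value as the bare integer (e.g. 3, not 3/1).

1. join B+C (d=6, Q=-118) ⇒ BC; edges |B|=-5/2, |C|=17/2
  updated: d(BC,G)=28, d(BC,L)=25
2. join BC+G (d=28, Q=-72) ⇒ BCG; edges |BC|=17, |G|=11
  updated: d(BCG,L)=8
3. join BCG+L (d=8) ⇒ BCGL; edges |BCG|=4, |L|=4
final tree: (((B:-5/2,C:17/2):17,G:11):4,L:4)
total length: 42

42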